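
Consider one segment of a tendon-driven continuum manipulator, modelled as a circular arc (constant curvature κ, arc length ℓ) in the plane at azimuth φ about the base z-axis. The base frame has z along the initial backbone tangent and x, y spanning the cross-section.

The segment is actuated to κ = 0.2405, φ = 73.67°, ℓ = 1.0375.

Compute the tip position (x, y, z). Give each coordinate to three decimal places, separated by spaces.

θ = κ·ℓ = 0.2405 × 1.0375 = 0.24952 rad
ρ = (1 − cos θ)/κ = (1 − 0.96903)/0.2405 = 0.12877
z = sin θ / κ = 0.24694/0.2405 = 1.02677
x = ρ cos φ = 0.12877 × cos(73.67°) = 0.03621
y = ρ sin φ = 0.12877 × sin(73.67°) = 0.12357

0.036 0.124 1.027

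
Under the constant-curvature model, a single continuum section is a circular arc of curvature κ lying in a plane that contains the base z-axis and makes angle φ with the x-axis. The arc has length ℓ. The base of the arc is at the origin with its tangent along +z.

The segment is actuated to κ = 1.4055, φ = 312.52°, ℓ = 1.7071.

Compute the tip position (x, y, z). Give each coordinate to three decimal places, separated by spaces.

0.835 -0.911 0.481

θ = κ·ℓ = 1.4055 × 1.7071 = 2.39933 rad
ρ = (1 − cos θ)/κ = (1 − -0.73694)/1.4055 = 1.23582
z = sin θ / κ = 0.67596/1.4055 = 0.48094
x = ρ cos φ = 1.23582 × cos(312.52°) = 0.83522
y = ρ sin φ = 1.23582 × sin(312.52°) = -0.91085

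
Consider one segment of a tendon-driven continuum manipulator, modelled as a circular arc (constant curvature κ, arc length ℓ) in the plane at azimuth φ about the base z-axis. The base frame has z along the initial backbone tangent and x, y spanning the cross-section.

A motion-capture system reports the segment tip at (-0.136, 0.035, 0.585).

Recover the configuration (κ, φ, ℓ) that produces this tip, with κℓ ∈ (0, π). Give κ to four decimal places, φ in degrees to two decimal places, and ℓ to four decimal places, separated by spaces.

0.7760 165.57 0.6072

ρ = √(x²+y²) = √(-0.136² + 0.035²) = 0.14043
φ = atan2(y, x) mod 360° = atan2(0.035, -0.136) = 165.5679°
|p|² = ρ² + z² = 0.14043² + 0.585² = 0.36195
κ = 2ρ / |p|² = 2×0.14043 / 0.36195 = 0.77598
θ = 2·atan2(ρ, z) = 2·atan2(0.14043, 0.585) = 0.47119 rad
ℓ = θ/κ = 0.47119/0.77598 = 0.60722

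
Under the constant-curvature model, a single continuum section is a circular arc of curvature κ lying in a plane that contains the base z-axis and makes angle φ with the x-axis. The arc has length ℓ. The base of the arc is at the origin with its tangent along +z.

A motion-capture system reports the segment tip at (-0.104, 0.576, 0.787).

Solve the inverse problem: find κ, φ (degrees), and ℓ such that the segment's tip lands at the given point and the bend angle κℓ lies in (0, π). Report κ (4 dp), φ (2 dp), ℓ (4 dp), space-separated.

1.2169 100.23 1.0510

ρ = √(x²+y²) = √(-0.104² + 0.576²) = 0.58531
φ = atan2(y, x) mod 360° = atan2(0.576, -0.104) = 100.2348°
|p|² = ρ² + z² = 0.58531² + 0.787² = 0.96196
κ = 2ρ / |p|² = 2×0.58531 / 0.96196 = 1.21692
θ = 2·atan2(ρ, z) = 2·atan2(0.58531, 0.787) = 1.27895 rad
ℓ = θ/κ = 1.27895/1.21692 = 1.05097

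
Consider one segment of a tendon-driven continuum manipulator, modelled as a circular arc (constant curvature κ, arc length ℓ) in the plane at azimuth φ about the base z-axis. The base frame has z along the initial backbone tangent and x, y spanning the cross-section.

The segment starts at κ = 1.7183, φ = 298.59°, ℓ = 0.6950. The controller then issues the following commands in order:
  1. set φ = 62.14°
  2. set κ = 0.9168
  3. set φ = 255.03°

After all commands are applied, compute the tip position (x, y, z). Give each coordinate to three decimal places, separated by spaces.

initial: κ=1.7183, φ=298.59°, ℓ=0.6950
cmd 1: set φ=62.14° → (κ,φ,ℓ)=(1.7183,62.14°,0.6950) → tip=(0.1720,0.3253,0.5412)
cmd 2: set κ=0.9168 → (κ,φ,ℓ)=(0.9168,62.14°,0.6950) → tip=(0.1000,0.1892,0.6489)
cmd 3: set φ=255.03° → (κ,φ,ℓ)=(0.9168,255.03°,0.6950) → tip=(-0.0553,-0.2068,0.6489)

-0.055 -0.207 0.649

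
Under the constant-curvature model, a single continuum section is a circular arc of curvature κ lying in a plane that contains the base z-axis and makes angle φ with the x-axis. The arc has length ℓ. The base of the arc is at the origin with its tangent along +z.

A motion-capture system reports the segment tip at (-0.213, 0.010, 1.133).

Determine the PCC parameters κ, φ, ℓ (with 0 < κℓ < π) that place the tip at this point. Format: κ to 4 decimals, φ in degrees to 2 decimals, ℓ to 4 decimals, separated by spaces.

0.3209 177.31 1.1596

ρ = √(x²+y²) = √(-0.213² + 0.010²) = 0.21323
φ = atan2(y, x) mod 360° = atan2(0.010, -0.213) = 177.3120°
|p|² = ρ² + z² = 0.21323² + 1.133² = 1.32916
κ = 2ρ / |p|² = 2×0.21323 / 1.32916 = 0.32086
θ = 2·atan2(ρ, z) = 2·atan2(0.21323, 1.133) = 0.37206 rad
ℓ = θ/κ = 0.37206/0.32086 = 1.15957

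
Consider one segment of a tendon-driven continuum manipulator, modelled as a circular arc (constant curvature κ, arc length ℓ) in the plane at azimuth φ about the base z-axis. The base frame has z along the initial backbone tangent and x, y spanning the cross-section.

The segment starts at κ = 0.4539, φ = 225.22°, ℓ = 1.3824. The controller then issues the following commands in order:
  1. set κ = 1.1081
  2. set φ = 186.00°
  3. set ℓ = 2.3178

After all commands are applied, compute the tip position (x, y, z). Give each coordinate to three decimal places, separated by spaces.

initial: κ=0.4539, φ=225.22°, ℓ=1.3824
cmd 1: set κ=1.1081 → (κ,φ,ℓ)=(1.1081,225.22°,1.3824) → tip=(-0.6109,-0.6156,0.9018)
cmd 2: set φ=186.00° → (κ,φ,ℓ)=(1.1081,186.00°,1.3824) → tip=(-0.8625,-0.0907,0.9018)
cmd 3: set ℓ=2.3178 → (κ,φ,ℓ)=(1.1081,186.00°,2.3178) → tip=(-1.6515,-0.1736,0.4894)

-1.652 -0.174 0.489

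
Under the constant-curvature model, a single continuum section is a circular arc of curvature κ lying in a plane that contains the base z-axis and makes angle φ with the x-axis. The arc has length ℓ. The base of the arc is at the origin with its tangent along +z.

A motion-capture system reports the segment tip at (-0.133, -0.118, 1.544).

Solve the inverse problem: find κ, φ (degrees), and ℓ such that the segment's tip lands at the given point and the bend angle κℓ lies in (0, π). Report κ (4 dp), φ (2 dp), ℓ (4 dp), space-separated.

ρ = √(x²+y²) = √(-0.133² + -0.118²) = 0.17780
φ = atan2(y, x) mod 360° = atan2(-0.118, -0.133) = 221.5800°
|p|² = ρ² + z² = 0.17780² + 1.544² = 2.41555
κ = 2ρ / |p|² = 2×0.17780 / 2.41555 = 0.14721
θ = 2·atan2(ρ, z) = 2·atan2(0.17780, 1.544) = 0.22930 rad
ℓ = θ/κ = 0.22930/0.14721 = 1.55761

0.1472 221.58 1.5576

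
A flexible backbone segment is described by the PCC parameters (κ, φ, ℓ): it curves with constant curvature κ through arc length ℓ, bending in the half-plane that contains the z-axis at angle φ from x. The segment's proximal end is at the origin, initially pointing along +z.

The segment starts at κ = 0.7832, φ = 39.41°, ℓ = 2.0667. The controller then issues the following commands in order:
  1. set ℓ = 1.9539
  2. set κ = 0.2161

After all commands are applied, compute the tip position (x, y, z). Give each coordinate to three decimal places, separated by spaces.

0.314 0.258 1.896

initial: κ=0.7832, φ=39.41°, ℓ=2.0667
cmd 1: set ℓ=1.9539 → (κ,φ,ℓ)=(0.7832,39.41°,1.9539) → tip=(0.9466,0.7778,1.2758)
cmd 2: set κ=0.2161 → (κ,φ,ℓ)=(0.2161,39.41°,1.9539) → tip=(0.3140,0.2580,1.8964)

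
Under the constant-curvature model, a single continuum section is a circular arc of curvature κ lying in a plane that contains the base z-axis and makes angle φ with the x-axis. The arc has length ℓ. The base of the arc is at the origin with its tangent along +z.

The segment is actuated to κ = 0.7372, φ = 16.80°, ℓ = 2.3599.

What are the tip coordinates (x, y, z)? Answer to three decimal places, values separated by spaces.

θ = κ·ℓ = 0.7372 × 2.3599 = 1.73972 rad
ρ = (1 − cos θ)/κ = (1 − -0.16812)/0.7372 = 1.58454
z = sin θ / κ = 0.98577/0.7372 = 1.33718
x = ρ cos φ = 1.58454 × cos(16.80°) = 1.51691
y = ρ sin φ = 1.58454 × sin(16.80°) = 0.45798

1.517 0.458 1.337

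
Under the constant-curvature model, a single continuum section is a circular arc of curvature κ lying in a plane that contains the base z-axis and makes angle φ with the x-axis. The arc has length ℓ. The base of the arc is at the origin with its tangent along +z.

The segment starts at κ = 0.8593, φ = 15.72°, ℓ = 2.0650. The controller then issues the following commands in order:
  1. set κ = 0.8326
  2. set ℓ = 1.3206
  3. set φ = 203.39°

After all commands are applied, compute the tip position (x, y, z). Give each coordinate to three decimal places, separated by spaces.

-0.602 -0.260 1.070

initial: κ=0.8593, φ=15.72°, ℓ=2.0650
cmd 1: set κ=0.8326 → (κ,φ,ℓ)=(0.8326,15.72°,2.0650) → tip=(1.3272,0.3736,1.1878)
cmd 2: set ℓ=1.3206 → (κ,φ,ℓ)=(0.8326,15.72°,1.3206) → tip=(0.6312,0.1777,1.0701)
cmd 3: set φ=203.39° → (κ,φ,ℓ)=(0.8326,203.39°,1.3206) → tip=(-0.6019,-0.2603,1.0701)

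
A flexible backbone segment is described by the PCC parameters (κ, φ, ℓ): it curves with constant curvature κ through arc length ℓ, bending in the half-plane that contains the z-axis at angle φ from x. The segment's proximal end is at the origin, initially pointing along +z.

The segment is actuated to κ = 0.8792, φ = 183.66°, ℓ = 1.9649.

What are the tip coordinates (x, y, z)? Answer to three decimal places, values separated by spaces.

θ = κ·ℓ = 0.8792 × 1.9649 = 1.72754 rad
ρ = (1 − cos θ)/κ = (1 − -0.15610)/0.8792 = 1.31495
z = sin θ / κ = 0.98774/0.8792 = 1.12345
x = ρ cos φ = 1.31495 × cos(183.66°) = -1.31227
y = ρ sin φ = 1.31495 × sin(183.66°) = -0.08394

-1.312 -0.084 1.123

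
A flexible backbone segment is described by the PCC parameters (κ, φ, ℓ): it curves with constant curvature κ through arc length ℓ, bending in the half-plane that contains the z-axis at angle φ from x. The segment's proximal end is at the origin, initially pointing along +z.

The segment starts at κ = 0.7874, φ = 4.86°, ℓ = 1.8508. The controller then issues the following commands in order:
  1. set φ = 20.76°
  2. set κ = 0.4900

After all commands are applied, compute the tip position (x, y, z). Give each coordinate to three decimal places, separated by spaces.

0.732 0.278 1.607

initial: κ=0.7874, φ=4.86°, ℓ=1.8508
cmd 1: set φ=20.76° → (κ,φ,ℓ)=(0.7874,20.76°,1.8508) → tip=(1.0531,0.3992,1.2618)
cmd 2: set κ=0.4900 → (κ,φ,ℓ)=(0.4900,20.76°,1.8508) → tip=(0.7324,0.2776,1.6073)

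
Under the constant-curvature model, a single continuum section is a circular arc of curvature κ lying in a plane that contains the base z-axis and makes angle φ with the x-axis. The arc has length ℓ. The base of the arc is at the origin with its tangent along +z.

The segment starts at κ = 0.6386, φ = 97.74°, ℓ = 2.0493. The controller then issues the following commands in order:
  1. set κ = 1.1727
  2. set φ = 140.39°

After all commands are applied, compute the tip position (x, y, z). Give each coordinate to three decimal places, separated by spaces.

-1.143 0.946 0.574

initial: κ=0.6386, φ=97.74°, ℓ=2.0493
cmd 1: set κ=1.1727 → (κ,φ,ℓ)=(1.1727,97.74°,2.0493) → tip=(-0.1998,1.4699,0.5740)
cmd 2: set φ=140.39° → (κ,φ,ℓ)=(1.1727,140.39°,2.0493) → tip=(-1.1428,0.9457,0.5740)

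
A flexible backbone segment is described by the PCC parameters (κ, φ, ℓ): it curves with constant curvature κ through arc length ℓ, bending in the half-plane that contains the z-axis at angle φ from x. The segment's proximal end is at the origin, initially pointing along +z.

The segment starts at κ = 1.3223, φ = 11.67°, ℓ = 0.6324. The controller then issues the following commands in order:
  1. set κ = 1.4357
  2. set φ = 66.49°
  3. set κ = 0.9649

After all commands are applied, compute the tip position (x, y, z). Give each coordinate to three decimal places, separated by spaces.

0.075 0.172 0.594

initial: κ=1.3223, φ=11.67°, ℓ=0.6324
cmd 1: set κ=1.4357 → (κ,φ,ℓ)=(1.4357,11.67°,0.6324) → tip=(0.2624,0.0542,0.5490)
cmd 2: set φ=66.49° → (κ,φ,ℓ)=(1.4357,66.49°,0.6324) → tip=(0.1069,0.2457,0.5490)
cmd 3: set κ=0.9649 → (κ,φ,ℓ)=(0.9649,66.49°,0.6324) → tip=(0.0746,0.1715,0.5939)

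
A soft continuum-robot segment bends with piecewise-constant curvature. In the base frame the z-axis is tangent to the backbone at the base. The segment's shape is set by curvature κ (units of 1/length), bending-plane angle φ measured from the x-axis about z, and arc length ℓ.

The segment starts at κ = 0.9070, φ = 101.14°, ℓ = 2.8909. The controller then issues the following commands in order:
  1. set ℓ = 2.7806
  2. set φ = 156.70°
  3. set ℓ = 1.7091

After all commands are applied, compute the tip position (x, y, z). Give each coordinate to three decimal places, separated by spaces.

initial: κ=0.9070, φ=101.14°, ℓ=2.8909
cmd 1: set ℓ=2.7806 → (κ,φ,ℓ)=(0.9070,101.14°,2.7806) → tip=(-0.3864,1.9624,0.6402)
cmd 2: set φ=156.70° → (κ,φ,ℓ)=(0.9070,156.70°,2.7806) → tip=(-1.8370,0.7911,0.6402)
cmd 3: set ℓ=1.7091 → (κ,φ,ℓ)=(0.9070,156.70°,1.7091) → tip=(-0.9917,0.4271,1.1023)

-0.992 0.427 1.102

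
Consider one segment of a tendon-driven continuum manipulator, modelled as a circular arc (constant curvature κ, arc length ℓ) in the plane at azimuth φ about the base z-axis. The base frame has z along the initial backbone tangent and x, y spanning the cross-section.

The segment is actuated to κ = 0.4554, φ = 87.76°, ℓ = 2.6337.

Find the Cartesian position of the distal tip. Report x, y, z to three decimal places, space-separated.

θ = κ·ℓ = 0.4554 × 2.6337 = 1.19939 rad
ρ = (1 − cos θ)/κ = (1 − 0.36293)/0.4554 = 1.39893
z = sin θ / κ = 0.93182/0.4554 = 2.04615
x = ρ cos φ = 1.39893 × cos(87.76°) = 0.05468
y = ρ sin φ = 1.39893 × sin(87.76°) = 1.39786

0.055 1.398 2.046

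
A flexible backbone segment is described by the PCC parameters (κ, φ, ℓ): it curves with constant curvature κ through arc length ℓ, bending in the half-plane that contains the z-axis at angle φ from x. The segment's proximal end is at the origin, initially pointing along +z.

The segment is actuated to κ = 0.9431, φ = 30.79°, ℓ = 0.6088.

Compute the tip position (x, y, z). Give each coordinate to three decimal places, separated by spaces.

θ = κ·ℓ = 0.9431 × 0.6088 = 0.57416 rad
ρ = (1 − cos θ)/κ = (1 − 0.83965)/0.9431 = 0.17003
z = sin θ / κ = 0.54313/0.9431 = 0.57590
x = ρ cos φ = 0.17003 × cos(30.79°) = 0.14606
y = ρ sin φ = 0.17003 × sin(30.79°) = 0.08703

0.146 0.087 0.576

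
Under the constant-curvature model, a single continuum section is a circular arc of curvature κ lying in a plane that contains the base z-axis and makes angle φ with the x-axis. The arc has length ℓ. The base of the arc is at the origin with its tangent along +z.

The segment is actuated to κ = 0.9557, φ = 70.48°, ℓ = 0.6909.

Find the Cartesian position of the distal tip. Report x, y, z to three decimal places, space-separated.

θ = κ·ℓ = 0.9557 × 0.6909 = 0.66029 rad
ρ = (1 − cos θ)/κ = (1 − 0.78981)/0.9557 = 0.21993
z = sin θ / κ = 0.61335/0.9557 = 0.64178
x = ρ cos φ = 0.21993 × cos(70.48°) = 0.07349
y = ρ sin φ = 0.21993 × sin(70.48°) = 0.20729

0.073 0.207 0.642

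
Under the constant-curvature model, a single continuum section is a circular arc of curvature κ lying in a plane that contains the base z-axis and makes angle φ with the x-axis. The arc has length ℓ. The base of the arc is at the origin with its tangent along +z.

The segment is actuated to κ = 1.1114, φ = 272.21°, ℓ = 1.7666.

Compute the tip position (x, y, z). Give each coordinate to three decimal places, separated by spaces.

0.048 -1.243 0.831

θ = κ·ℓ = 1.1114 × 1.7666 = 1.96340 rad
ρ = (1 − cos θ)/κ = (1 − -0.38259)/1.1114 = 1.24401
z = sin θ / κ = 0.92392/1.1114 = 0.83131
x = ρ cos φ = 1.24401 × cos(272.21°) = 0.04797
y = ρ sin φ = 1.24401 × sin(272.21°) = -1.24309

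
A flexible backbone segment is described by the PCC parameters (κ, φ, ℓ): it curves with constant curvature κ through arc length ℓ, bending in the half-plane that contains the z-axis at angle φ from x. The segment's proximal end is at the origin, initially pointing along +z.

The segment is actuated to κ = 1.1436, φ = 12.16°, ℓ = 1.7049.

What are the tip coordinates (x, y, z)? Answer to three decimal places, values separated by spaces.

1.171 0.252 0.812

θ = κ·ℓ = 1.1436 × 1.7049 = 1.94972 rad
ρ = (1 − cos θ)/κ = (1 − -0.36992)/1.1436 = 1.19790
z = sin θ / κ = 0.92906/1.1436 = 0.81240
x = ρ cos φ = 1.19790 × cos(12.16°) = 1.17103
y = ρ sin φ = 1.19790 × sin(12.16°) = 0.25233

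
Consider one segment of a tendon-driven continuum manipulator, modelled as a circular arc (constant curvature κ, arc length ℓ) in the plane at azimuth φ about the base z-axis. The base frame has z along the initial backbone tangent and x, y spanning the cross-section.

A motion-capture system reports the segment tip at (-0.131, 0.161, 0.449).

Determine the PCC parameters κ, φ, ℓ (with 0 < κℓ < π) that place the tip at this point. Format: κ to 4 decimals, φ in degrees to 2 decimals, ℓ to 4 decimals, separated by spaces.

ρ = √(x²+y²) = √(-0.131² + 0.161²) = 0.20756
φ = atan2(y, x) mod 360° = atan2(0.161, -0.131) = 129.1340°
|p|² = ρ² + z² = 0.20756² + 0.449² = 0.24468
κ = 2ρ / |p|² = 2×0.20756 / 0.24468 = 1.69658
θ = 2·atan2(ρ, z) = 2·atan2(0.20756, 0.449) = 0.86603 rad
ℓ = θ/κ = 0.86603/1.69658 = 0.51046

1.6966 129.13 0.5105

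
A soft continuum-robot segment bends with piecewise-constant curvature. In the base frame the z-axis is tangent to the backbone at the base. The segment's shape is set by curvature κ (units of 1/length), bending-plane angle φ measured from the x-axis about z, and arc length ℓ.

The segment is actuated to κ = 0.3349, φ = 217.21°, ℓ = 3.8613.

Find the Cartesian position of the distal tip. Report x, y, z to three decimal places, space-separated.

-1.726 -1.311 2.872

θ = κ·ℓ = 0.3349 × 3.8613 = 1.29315 rad
ρ = (1 − cos θ)/κ = (1 − 0.27409)/0.3349 = 2.16753
z = sin θ / κ = 0.96170/0.3349 = 2.87161
x = ρ cos φ = 2.16753 × cos(217.21°) = -1.72628
y = ρ sin φ = 2.16753 × sin(217.21°) = -1.31079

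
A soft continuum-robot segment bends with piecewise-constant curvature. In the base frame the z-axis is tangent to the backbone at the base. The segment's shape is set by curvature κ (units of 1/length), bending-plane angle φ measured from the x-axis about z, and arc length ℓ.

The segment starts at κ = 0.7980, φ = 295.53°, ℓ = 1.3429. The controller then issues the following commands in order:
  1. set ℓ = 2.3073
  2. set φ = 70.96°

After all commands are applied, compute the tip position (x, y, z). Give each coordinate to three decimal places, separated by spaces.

initial: κ=0.7980, φ=295.53°, ℓ=1.3429
cmd 1: set ℓ=2.3073 → (κ,φ,ℓ)=(0.7980,295.53°,2.3073) → tip=(0.6844,-1.4329,1.2076)
cmd 2: set φ=70.96° → (κ,φ,ℓ)=(0.7980,70.96°,2.3073) → tip=(0.5180,1.5010,1.2076)

0.518 1.501 1.208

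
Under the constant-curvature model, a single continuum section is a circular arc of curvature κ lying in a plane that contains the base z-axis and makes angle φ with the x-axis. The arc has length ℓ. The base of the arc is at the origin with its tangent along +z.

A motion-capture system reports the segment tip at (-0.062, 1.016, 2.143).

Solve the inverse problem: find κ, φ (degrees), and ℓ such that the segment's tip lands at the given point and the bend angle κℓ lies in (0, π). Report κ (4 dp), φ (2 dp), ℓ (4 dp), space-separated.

ρ = √(x²+y²) = √(-0.062² + 1.016²) = 1.01789
φ = atan2(y, x) mod 360° = atan2(1.016, -0.062) = 93.4921°
|p|² = ρ² + z² = 1.01789² + 2.143² = 5.62855
κ = 2ρ / |p|² = 2×1.01789 / 5.62855 = 0.36169
θ = 2·atan2(ρ, z) = 2·atan2(1.01789, 2.143) = 0.88687 rad
ℓ = θ/κ = 0.88687/0.36169 = 2.45203

0.3617 93.49 2.4520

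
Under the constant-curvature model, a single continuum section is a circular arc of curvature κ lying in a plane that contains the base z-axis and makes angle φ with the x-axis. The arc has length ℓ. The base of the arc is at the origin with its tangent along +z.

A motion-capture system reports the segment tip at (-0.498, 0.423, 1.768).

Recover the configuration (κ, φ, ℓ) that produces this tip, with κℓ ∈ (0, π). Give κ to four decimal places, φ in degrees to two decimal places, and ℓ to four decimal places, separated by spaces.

0.3678 139.66 1.9248

ρ = √(x²+y²) = √(-0.498² + 0.423²) = 0.65340
φ = atan2(y, x) mod 360° = atan2(0.423, -0.498) = 139.6555°
|p|² = ρ² + z² = 0.65340² + 1.768² = 3.55276
κ = 2ρ / |p|² = 2×0.65340 / 3.55276 = 0.36783
θ = 2·atan2(ρ, z) = 2·atan2(0.65340, 1.768) = 0.70800 rad
ℓ = θ/κ = 0.70800/0.36783 = 1.92483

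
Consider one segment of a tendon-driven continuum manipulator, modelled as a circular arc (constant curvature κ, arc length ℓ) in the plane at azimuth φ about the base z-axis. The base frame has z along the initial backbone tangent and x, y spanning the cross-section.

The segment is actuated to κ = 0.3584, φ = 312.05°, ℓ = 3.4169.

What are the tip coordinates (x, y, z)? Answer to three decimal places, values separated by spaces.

θ = κ·ℓ = 0.3584 × 3.4169 = 1.22462 rad
ρ = (1 − cos θ)/κ = (1 − 0.33931)/0.3584 = 1.84345
z = sin θ / κ = 0.94068/0.3584 = 2.62465
x = ρ cos φ = 1.84345 × cos(312.05°) = 1.23471
y = ρ sin φ = 1.84345 × sin(312.05°) = -1.36888

1.235 -1.369 2.625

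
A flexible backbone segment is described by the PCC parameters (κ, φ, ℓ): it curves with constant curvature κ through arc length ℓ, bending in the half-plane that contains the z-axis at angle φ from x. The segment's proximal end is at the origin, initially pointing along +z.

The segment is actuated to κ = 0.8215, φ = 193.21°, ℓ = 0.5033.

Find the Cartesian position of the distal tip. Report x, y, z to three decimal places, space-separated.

θ = κ·ℓ = 0.8215 × 0.5033 = 0.41346 rad
ρ = (1 − cos θ)/κ = (1 − 0.91574)/0.8215 = 0.10257
z = sin θ / κ = 0.40178/0.8215 = 0.48908
x = ρ cos φ = 0.10257 × cos(193.21°) = -0.09986
y = ρ sin φ = 0.10257 × sin(193.21°) = -0.02344

-0.100 -0.023 0.489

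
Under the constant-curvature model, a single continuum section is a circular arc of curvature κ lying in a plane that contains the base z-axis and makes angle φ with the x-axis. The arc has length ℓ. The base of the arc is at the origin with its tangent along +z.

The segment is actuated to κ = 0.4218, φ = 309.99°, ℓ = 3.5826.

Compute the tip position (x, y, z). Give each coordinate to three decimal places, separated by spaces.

1.433 -1.708 2.367

θ = κ·ℓ = 0.4218 × 3.5826 = 1.51114 rad
ρ = (1 − cos θ)/κ = (1 − 0.05962)/0.4218 = 2.22944
z = sin θ / κ = 0.99822/0.4218 = 2.36657
x = ρ cos φ = 2.22944 × cos(309.99°) = 1.43276
y = ρ sin φ = 2.22944 × sin(309.99°) = -1.70810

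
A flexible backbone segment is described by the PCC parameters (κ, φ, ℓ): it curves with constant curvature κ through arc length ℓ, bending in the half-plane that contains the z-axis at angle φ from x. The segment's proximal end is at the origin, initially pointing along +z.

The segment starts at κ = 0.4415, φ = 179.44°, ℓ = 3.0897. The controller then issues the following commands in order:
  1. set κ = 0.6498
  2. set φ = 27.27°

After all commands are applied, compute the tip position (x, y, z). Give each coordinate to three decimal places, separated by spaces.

1.947 1.003 1.394

initial: κ=0.4415, φ=179.44°, ℓ=3.0897
cmd 1: set κ=0.6498 → (κ,φ,ℓ)=(0.6498,179.44°,3.0897) → tip=(-2.1900,0.0214,1.3944)
cmd 2: set φ=27.27° → (κ,φ,ℓ)=(0.6498,27.27°,3.0897) → tip=(1.9467,1.0035,1.3944)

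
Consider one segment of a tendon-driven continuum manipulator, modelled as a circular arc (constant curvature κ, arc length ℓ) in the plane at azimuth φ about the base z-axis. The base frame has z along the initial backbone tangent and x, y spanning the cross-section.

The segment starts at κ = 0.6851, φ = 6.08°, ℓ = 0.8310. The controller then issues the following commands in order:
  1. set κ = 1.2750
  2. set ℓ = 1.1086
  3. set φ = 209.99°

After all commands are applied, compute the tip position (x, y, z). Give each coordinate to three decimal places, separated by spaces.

initial: κ=0.6851, φ=6.08°, ℓ=0.8310
cmd 1: set κ=1.2750 → (κ,φ,ℓ)=(1.2750,6.08°,0.8310) → tip=(0.3983,0.0424,0.6840)
cmd 2: set ℓ=1.1086 → (κ,φ,ℓ)=(1.2750,6.08°,1.1086) → tip=(0.6577,0.0701,0.7746)
cmd 3: set φ=209.99° → (κ,φ,ℓ)=(1.2750,209.99°,1.1086) → tip=(-0.5729,-0.3306,0.7746)

-0.573 -0.331 0.775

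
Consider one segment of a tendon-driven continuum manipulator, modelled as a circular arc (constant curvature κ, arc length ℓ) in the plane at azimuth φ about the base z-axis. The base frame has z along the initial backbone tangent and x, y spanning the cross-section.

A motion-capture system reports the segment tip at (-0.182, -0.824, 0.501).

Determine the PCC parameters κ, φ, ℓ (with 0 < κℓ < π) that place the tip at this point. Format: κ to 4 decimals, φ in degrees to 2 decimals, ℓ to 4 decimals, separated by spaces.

ρ = √(x²+y²) = √(-0.182² + -0.824²) = 0.84386
φ = atan2(y, x) mod 360° = atan2(-0.824, -0.182) = 257.5448°
|p|² = ρ² + z² = 0.84386² + 0.501² = 0.96310
κ = 2ρ / |p|² = 2×0.84386 / 0.96310 = 1.75238
θ = 2·atan2(ρ, z) = 2·atan2(0.84386, 0.501) = 2.07004 rad
ℓ = θ/κ = 2.07004/1.75238 = 1.18127

1.7524 257.54 1.1813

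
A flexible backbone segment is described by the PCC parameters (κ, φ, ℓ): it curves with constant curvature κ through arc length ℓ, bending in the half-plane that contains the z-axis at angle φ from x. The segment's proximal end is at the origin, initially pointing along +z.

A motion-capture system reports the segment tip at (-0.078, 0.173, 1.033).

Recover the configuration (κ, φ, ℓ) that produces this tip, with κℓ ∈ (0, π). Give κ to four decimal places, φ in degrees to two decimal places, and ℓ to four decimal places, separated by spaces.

ρ = √(x²+y²) = √(-0.078² + 0.173²) = 0.18977
φ = atan2(y, x) mod 360° = atan2(0.173, -0.078) = 114.2690°
|p|² = ρ² + z² = 0.18977² + 1.033² = 1.10310
κ = 2ρ / |p|² = 2×0.18977 / 1.10310 = 0.34407
θ = 2·atan2(ρ, z) = 2·atan2(0.18977, 1.033) = 0.36337 rad
ℓ = θ/κ = 0.36337/0.34407 = 1.05609

0.3441 114.27 1.0561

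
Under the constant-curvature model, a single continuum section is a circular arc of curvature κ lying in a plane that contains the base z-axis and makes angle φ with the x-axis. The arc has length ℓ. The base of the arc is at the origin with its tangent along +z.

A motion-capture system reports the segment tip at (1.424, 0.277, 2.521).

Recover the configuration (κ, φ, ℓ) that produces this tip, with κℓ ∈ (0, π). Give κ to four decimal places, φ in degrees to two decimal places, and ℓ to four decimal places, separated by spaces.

ρ = √(x²+y²) = √(1.424² + 0.277²) = 1.45069
φ = atan2(y, x) mod 360° = atan2(0.277, 1.424) = 11.0078°
|p|² = ρ² + z² = 1.45069² + 2.521² = 8.45995
κ = 2ρ / |p|² = 2×1.45069 / 8.45995 = 0.34296
θ = 2·atan2(ρ, z) = 2·atan2(1.45069, 2.521) = 1.04433 rad
ℓ = θ/κ = 1.04433/0.34296 = 3.04510

0.3430 11.01 3.0451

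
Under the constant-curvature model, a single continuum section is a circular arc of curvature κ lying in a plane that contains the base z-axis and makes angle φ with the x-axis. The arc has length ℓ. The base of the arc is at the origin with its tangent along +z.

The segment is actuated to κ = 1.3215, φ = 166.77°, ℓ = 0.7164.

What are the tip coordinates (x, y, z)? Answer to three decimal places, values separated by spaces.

θ = κ·ℓ = 1.3215 × 0.7164 = 0.94672 rad
ρ = (1 − cos θ)/κ = (1 − 0.58435)/1.3215 = 0.31453
z = sin θ / κ = 0.81150/1.3215 = 0.61408
x = ρ cos φ = 0.31453 × cos(166.77°) = -0.30618
y = ρ sin φ = 0.31453 × sin(166.77°) = 0.07198

-0.306 0.072 0.614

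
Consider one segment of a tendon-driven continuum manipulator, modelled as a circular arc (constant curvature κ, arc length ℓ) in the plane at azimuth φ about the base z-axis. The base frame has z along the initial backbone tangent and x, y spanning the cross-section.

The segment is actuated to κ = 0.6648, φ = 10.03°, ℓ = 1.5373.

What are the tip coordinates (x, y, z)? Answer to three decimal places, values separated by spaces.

0.709 0.125 1.283

θ = κ·ℓ = 0.6648 × 1.5373 = 1.02200 rad
ρ = (1 − cos θ)/κ = (1 − 0.52166)/0.6648 = 0.71952
z = sin θ / κ = 0.85315/0.6648 = 1.28332
x = ρ cos φ = 0.71952 × cos(10.03°) = 0.70852
y = ρ sin φ = 0.71952 × sin(10.03°) = 0.12531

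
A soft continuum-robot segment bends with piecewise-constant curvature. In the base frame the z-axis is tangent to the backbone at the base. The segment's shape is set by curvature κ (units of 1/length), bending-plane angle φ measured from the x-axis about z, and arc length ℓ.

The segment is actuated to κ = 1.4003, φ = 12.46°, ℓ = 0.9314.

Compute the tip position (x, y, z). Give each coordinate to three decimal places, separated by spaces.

0.514 0.113 0.689

θ = κ·ℓ = 1.4003 × 0.9314 = 1.30424 rad
ρ = (1 − cos θ)/κ = (1 − 0.26341)/1.4003 = 0.52602
z = sin θ / κ = 0.96468/1.4003 = 0.68891
x = ρ cos φ = 0.52602 × cos(12.46°) = 0.51363
y = ρ sin φ = 0.52602 × sin(12.46°) = 0.11349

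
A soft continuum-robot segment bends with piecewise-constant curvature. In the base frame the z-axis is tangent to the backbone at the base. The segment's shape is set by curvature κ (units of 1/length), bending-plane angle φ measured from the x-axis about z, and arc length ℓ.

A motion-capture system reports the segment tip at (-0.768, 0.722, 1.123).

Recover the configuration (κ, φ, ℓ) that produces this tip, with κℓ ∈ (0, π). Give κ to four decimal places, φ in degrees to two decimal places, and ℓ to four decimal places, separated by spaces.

0.8887 136.77 1.6963

ρ = √(x²+y²) = √(-0.768² + 0.722²) = 1.05409
φ = atan2(y, x) mod 360° = atan2(0.722, -0.768) = 136.7683°
|p|² = ρ² + z² = 1.05409² + 1.123² = 2.37224
κ = 2ρ / |p|² = 2×1.05409 / 2.37224 = 0.88869
θ = 2·atan2(ρ, z) = 2·atan2(1.05409, 1.123) = 1.50751 rad
ℓ = θ/κ = 1.50751/0.88869 = 1.69633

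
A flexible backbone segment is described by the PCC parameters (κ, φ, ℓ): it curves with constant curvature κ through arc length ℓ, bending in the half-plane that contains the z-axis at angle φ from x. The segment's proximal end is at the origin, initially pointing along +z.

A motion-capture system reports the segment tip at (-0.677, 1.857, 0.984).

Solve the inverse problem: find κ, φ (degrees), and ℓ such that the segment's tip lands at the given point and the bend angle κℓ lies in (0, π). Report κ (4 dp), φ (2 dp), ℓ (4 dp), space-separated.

0.8109 110.03 2.7350

ρ = √(x²+y²) = √(-0.677² + 1.857²) = 1.97656
φ = atan2(y, x) mod 360° = atan2(1.857, -0.677) = 110.0302°
|p|² = ρ² + z² = 1.97656² + 0.984² = 4.87503
κ = 2ρ / |p|² = 2×1.97656 / 4.87503 = 0.81089
θ = 2·atan2(ρ, z) = 2·atan2(1.97656, 0.984) = 2.21776 rad
ℓ = θ/κ = 2.21776/0.81089 = 2.73498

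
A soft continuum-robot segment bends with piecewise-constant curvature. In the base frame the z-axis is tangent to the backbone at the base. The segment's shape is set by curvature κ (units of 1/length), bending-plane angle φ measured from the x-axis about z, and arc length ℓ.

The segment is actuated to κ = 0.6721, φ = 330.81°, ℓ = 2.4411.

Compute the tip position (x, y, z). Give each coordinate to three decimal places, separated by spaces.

θ = κ·ℓ = 0.6721 × 2.4411 = 1.64066 rad
ρ = (1 − cos θ)/κ = (1 − -0.06981)/0.6721 = 1.59174
z = sin θ / κ = 0.99756/0.6721 = 1.48424
x = ρ cos φ = 1.59174 × cos(330.81°) = 1.38960
y = ρ sin φ = 1.59174 × sin(330.81°) = -0.77630

1.390 -0.776 1.484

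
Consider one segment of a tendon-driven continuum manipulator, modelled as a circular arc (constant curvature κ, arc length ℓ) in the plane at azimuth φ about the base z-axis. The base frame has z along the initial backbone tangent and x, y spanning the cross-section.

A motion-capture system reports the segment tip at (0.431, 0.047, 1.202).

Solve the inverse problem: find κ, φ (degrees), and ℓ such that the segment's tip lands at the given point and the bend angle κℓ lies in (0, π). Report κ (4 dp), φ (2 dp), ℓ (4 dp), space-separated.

ρ = √(x²+y²) = √(0.431² + 0.047²) = 0.43356
φ = atan2(y, x) mod 360° = atan2(0.047, 0.431) = 6.2234°
|p|² = ρ² + z² = 0.43356² + 1.202² = 1.63277
κ = 2ρ / |p|² = 2×0.43356 / 1.63277 = 0.53107
θ = 2·atan2(ρ, z) = 2·atan2(0.43356, 1.202) = 0.69234 rad
ℓ = θ/κ = 0.69234/0.53107 = 1.30368

0.5311 6.22 1.3037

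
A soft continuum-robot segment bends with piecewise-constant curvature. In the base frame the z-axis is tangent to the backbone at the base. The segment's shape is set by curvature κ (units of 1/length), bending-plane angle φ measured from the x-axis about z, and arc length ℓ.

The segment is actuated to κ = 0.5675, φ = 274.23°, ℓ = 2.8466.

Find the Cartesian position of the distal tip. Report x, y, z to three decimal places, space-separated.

0.136 -1.836 1.760

θ = κ·ℓ = 0.5675 × 2.8466 = 1.61545 rad
ρ = (1 − cos θ)/κ = (1 − -0.04463)/0.5675 = 1.84077
z = sin θ / κ = 0.99900/0.5675 = 1.76036
x = ρ cos φ = 1.84077 × cos(274.23°) = 0.13578
y = ρ sin φ = 1.84077 × sin(274.23°) = -1.83575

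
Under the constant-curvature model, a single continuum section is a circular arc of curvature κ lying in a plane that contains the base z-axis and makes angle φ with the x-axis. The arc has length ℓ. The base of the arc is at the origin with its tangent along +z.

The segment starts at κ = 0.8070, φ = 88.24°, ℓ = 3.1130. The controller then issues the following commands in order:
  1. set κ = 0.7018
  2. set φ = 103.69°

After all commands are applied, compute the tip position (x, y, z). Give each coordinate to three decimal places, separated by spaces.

-0.531 2.182 1.165

initial: κ=0.8070, φ=88.24°, ℓ=3.1130
cmd 1: set κ=0.7018 → (κ,φ,ℓ)=(0.7018,88.24°,3.1130) → tip=(0.0690,2.2447,1.1647)
cmd 2: set φ=103.69° → (κ,φ,ℓ)=(0.7018,103.69°,3.1130) → tip=(-0.5315,2.1819,1.1647)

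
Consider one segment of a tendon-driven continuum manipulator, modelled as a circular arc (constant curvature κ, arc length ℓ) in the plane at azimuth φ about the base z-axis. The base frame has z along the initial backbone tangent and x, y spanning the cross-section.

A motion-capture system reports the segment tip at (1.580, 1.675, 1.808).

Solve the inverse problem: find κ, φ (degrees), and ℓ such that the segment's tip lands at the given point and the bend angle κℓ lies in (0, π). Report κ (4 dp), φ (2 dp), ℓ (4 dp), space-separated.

0.5373 46.67 3.3692

ρ = √(x²+y²) = √(1.580² + 1.675²) = 2.30261
φ = atan2(y, x) mod 360° = atan2(1.675, 1.580) = 46.6718°
|p|² = ρ² + z² = 2.30261² + 1.808² = 8.57089
κ = 2ρ / |p|² = 2×2.30261 / 8.57089 = 0.53731
θ = 2·atan2(ρ, z) = 2·atan2(2.30261, 1.808) = 1.81030 rad
ℓ = θ/κ = 1.81030/0.53731 = 3.36918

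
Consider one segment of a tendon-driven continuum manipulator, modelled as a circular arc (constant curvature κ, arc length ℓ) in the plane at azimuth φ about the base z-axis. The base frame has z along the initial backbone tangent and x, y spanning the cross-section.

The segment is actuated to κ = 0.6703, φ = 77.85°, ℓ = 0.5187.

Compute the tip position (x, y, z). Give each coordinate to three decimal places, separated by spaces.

0.019 0.087 0.508

θ = κ·ℓ = 0.6703 × 0.5187 = 0.34768 rad
ρ = (1 − cos θ)/κ = (1 − 0.94016)/0.6703 = 0.08927
z = sin θ / κ = 0.34072/0.6703 = 0.50831
x = ρ cos φ = 0.08927 × cos(77.85°) = 0.01879
y = ρ sin φ = 0.08927 × sin(77.85°) = 0.08727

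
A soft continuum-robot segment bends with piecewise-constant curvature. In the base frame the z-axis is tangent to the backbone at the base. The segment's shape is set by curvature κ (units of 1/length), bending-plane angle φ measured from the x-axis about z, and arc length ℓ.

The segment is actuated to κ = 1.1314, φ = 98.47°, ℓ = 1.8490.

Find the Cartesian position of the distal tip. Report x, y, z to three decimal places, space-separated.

θ = κ·ℓ = 1.1314 × 1.8490 = 2.09196 rad
ρ = (1 − cos θ)/κ = (1 − -0.49789)/1.1314 = 1.32392
z = sin θ / κ = 0.86724/1.1314 = 0.76652
x = ρ cos φ = 1.32392 × cos(98.47°) = -0.19500
y = ρ sin φ = 1.32392 × sin(98.47°) = 1.30948

-0.195 1.309 0.767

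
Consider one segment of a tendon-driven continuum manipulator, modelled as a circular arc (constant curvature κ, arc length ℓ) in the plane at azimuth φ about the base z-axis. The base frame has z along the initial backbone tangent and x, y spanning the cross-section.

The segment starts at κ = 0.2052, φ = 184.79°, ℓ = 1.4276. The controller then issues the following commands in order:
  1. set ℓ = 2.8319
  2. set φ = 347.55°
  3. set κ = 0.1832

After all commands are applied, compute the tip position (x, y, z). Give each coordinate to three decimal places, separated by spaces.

0.701 -0.155 2.707

initial: κ=0.2052, φ=184.79°, ℓ=1.4276
cmd 1: set ℓ=2.8319 → (κ,φ,ℓ)=(0.2052,184.79°,2.8319) → tip=(-0.7971,-0.0668,2.6752)
cmd 2: set φ=347.55° → (κ,φ,ℓ)=(0.2052,347.55°,2.8319) → tip=(0.7811,-0.1725,2.6752)
cmd 3: set κ=0.1832 → (κ,φ,ℓ)=(0.1832,347.55°,2.8319) → tip=(0.7014,-0.1549,2.7066)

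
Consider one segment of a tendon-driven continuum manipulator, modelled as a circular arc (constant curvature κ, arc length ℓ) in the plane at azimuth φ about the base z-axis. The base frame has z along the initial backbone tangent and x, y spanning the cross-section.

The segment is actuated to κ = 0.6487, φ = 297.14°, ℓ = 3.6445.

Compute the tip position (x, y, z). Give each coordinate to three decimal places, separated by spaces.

1.204 -2.350 1.081

θ = κ·ℓ = 0.6487 × 3.6445 = 2.36419 rad
ρ = (1 − cos θ)/κ = (1 − -0.71274)/0.6487 = 2.64026
z = sin θ / κ = 0.70143/0.6487 = 1.08129
x = ρ cos φ = 2.64026 × cos(297.14°) = 1.20440
y = ρ sin φ = 2.64026 × sin(297.14°) = -2.34955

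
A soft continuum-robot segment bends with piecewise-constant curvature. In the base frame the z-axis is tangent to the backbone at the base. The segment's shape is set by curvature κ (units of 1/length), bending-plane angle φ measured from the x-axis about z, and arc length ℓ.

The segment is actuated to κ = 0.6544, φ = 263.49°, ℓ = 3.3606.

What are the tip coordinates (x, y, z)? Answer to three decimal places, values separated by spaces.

-0.275 -2.411 1.236

θ = κ·ℓ = 0.6544 × 3.3606 = 2.19918 rad
ρ = (1 − cos θ)/κ = (1 − -0.58784)/0.6544 = 2.42640
z = sin θ / κ = 0.80898/0.6544 = 1.23622
x = ρ cos φ = 2.42640 × cos(263.49°) = -0.27510
y = ρ sin φ = 2.42640 × sin(263.49°) = -2.41075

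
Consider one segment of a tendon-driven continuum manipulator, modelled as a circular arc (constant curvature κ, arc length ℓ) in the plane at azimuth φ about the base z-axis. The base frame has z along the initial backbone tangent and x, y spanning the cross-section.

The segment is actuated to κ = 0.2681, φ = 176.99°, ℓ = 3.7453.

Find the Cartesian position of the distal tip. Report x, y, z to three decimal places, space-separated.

θ = κ·ℓ = 0.2681 × 3.7453 = 1.00411 rad
ρ = (1 − cos θ)/κ = (1 − 0.53684)/0.2681 = 1.72758
z = sin θ / κ = 0.84369/0.2681 = 3.14691
x = ρ cos φ = 1.72758 × cos(176.99°) = -1.72520
y = ρ sin φ = 1.72758 × sin(176.99°) = 0.09072

-1.725 0.091 3.147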